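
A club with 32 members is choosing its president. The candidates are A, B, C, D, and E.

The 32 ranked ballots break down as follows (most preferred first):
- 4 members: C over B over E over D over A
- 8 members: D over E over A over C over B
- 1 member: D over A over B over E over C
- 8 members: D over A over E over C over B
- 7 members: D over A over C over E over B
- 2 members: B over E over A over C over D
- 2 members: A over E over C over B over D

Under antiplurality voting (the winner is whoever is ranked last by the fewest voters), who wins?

Last-place votes: A 4, B 23, C 1, D 4, E 0.

E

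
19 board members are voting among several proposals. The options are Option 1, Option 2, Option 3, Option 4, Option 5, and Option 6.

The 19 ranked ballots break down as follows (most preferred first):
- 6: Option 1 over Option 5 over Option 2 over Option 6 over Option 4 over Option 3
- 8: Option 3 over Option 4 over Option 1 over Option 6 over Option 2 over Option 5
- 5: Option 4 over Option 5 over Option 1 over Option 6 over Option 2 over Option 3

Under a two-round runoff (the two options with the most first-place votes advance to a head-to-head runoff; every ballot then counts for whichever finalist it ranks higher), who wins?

Round 1 first-place votes: Option 1 6, Option 2 0, Option 3 8, Option 4 5, Option 5 0, Option 6 0. Option 3 and Option 1 advance.
Runoff: Option 3 is ranked above Option 1 on 8 ballots, Option 1 above Option 3 on 11.

Option 1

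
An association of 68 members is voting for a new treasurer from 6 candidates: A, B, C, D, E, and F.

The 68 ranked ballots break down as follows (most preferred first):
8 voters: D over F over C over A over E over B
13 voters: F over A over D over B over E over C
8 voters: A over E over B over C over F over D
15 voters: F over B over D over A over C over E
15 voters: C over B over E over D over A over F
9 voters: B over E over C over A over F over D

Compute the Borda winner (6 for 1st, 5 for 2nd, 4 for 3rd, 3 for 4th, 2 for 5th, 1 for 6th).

A: 8×3 + 13×5 + 8×6 + 15×3 + 15×2 + 9×3 = 239
B: 8×1 + 13×3 + 8×4 + 15×5 + 15×5 + 9×6 = 283
C: 8×4 + 13×1 + 8×3 + 15×2 + 15×6 + 9×4 = 225
D: 8×6 + 13×4 + 8×1 + 15×4 + 15×3 + 9×1 = 222
E: 8×2 + 13×2 + 8×5 + 15×1 + 15×4 + 9×5 = 202
F: 8×5 + 13×6 + 8×2 + 15×6 + 15×1 + 9×2 = 257

B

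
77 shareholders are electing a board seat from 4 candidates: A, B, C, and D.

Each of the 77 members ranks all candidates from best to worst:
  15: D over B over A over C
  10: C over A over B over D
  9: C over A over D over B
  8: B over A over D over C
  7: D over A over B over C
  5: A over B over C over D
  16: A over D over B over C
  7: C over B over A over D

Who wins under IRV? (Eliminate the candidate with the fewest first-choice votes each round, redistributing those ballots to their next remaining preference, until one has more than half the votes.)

A

Round 1: A 21, B 8, C 26, D 22. B eliminated.
Round 2: A 29, C 26, D 22. D eliminated.
Round 3: A 51, C 26. A has a majority (≥39).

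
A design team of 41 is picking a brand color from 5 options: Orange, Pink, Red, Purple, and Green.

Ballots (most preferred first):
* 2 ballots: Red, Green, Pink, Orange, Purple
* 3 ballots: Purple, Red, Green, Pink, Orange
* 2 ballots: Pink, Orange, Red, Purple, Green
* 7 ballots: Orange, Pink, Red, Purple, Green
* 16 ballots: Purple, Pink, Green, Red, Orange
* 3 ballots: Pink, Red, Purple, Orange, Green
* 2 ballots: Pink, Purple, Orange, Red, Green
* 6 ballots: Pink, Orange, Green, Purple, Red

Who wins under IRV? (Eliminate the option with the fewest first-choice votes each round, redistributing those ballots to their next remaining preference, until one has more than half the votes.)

Pink

Round 1: Orange 7, Pink 13, Red 2, Purple 19, Green 0. Green eliminated.
Round 2: Orange 7, Pink 13, Red 2, Purple 19. Red eliminated.
Round 3: Orange 7, Pink 15, Purple 19. Orange eliminated.
Round 4: Pink 22, Purple 19. Pink has a majority (≥21).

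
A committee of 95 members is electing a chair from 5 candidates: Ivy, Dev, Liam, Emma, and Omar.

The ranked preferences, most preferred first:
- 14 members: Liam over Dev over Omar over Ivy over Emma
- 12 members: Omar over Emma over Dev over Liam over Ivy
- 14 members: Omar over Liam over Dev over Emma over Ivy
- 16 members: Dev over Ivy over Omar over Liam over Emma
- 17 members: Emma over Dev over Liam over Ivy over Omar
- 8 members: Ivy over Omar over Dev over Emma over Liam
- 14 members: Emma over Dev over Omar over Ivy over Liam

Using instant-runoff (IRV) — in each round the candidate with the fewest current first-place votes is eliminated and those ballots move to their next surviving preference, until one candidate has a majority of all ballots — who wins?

Omar

Round 1: Ivy 8, Dev 16, Liam 14, Emma 31, Omar 26. Ivy eliminated.
Round 2: Dev 16, Liam 14, Emma 31, Omar 34. Liam eliminated.
Round 3: Dev 30, Emma 31, Omar 34. Dev eliminated.
Round 4: Emma 31, Omar 64. Omar has a majority (≥48).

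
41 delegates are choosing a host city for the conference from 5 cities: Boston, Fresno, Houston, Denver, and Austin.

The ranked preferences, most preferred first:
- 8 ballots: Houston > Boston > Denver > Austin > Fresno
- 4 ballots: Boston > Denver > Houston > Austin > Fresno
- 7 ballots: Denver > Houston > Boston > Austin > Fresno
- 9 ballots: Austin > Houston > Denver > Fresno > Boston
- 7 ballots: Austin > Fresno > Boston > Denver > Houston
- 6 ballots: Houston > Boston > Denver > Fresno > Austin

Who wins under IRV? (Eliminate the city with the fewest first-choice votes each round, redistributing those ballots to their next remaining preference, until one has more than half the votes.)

Houston

Round 1: Boston 4, Fresno 0, Houston 14, Denver 7, Austin 16. Fresno eliminated.
Round 2: Boston 4, Houston 14, Denver 7, Austin 16. Boston eliminated.
Round 3: Houston 14, Denver 11, Austin 16. Denver eliminated.
Round 4: Houston 25, Austin 16. Houston has a majority (≥21).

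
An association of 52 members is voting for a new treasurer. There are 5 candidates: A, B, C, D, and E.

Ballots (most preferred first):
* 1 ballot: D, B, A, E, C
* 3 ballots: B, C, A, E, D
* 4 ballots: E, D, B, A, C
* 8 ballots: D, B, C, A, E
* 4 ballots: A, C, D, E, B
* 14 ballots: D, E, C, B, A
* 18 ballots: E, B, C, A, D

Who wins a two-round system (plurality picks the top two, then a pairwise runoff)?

Round 1 first-place votes: A 4, B 3, C 0, D 23, E 22. D and E advance.
Runoff: D is ranked above E on 27 ballots, E above D on 25.

D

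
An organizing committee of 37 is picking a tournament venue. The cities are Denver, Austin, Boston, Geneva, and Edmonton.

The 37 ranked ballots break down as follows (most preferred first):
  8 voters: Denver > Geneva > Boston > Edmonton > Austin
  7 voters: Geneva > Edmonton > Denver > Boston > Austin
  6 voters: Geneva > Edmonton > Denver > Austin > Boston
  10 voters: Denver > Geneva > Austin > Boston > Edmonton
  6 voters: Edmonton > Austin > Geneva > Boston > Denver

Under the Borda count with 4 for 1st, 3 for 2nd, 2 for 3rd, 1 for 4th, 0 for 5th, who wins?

Geneva

Denver: 8×4 + 7×2 + 6×2 + 10×4 + 6×0 = 98
Austin: 8×0 + 7×0 + 6×1 + 10×2 + 6×3 = 44
Boston: 8×2 + 7×1 + 6×0 + 10×1 + 6×1 = 39
Geneva: 8×3 + 7×4 + 6×4 + 10×3 + 6×2 = 118
Edmonton: 8×1 + 7×3 + 6×3 + 10×0 + 6×4 = 71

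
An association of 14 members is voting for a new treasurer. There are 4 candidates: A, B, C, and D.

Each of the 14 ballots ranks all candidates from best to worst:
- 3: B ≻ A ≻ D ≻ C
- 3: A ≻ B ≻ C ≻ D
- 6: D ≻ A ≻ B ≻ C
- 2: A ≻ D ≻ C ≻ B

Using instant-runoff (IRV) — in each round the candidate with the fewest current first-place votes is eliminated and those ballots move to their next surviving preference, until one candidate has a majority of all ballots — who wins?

Round 1: A 5, B 3, C 0, D 6. C eliminated.
Round 2: A 5, B 3, D 6. B eliminated.
Round 3: A 8, D 6. A has a majority (≥8).

A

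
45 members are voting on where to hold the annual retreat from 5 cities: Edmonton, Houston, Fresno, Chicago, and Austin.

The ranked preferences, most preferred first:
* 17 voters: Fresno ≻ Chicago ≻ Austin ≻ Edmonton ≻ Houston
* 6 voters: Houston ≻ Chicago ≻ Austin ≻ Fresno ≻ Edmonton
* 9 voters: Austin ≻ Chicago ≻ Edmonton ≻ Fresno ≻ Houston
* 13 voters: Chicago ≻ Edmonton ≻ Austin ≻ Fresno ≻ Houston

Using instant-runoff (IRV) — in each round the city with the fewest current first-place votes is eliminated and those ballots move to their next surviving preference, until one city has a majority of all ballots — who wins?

Chicago

Round 1: Edmonton 0, Houston 6, Fresno 17, Chicago 13, Austin 9. Edmonton eliminated.
Round 2: Houston 6, Fresno 17, Chicago 13, Austin 9. Houston eliminated.
Round 3: Fresno 17, Chicago 19, Austin 9. Austin eliminated.
Round 4: Fresno 17, Chicago 28. Chicago has a majority (≥23).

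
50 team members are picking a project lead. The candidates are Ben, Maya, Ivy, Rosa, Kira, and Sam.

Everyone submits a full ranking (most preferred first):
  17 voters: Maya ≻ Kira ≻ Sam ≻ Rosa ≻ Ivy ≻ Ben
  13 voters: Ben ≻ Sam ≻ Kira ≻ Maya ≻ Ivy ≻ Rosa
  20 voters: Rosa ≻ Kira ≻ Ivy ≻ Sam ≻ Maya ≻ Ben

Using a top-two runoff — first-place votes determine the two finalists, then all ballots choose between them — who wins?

Round 1 first-place votes: Ben 13, Maya 17, Ivy 0, Rosa 20, Kira 0, Sam 0. Rosa and Maya advance.
Runoff: Rosa is ranked above Maya on 20 ballots, Maya above Rosa on 30.

Maya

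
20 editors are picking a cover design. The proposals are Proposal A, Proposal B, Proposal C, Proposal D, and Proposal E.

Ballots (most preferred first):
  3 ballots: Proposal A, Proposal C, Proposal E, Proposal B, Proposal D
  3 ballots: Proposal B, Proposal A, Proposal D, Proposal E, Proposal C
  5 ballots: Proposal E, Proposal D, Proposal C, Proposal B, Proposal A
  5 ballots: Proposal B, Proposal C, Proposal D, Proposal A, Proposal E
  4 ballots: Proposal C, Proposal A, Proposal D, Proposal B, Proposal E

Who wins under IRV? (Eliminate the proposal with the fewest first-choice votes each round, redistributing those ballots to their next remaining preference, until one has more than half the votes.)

Round 1: Proposal A 3, Proposal B 8, Proposal C 4, Proposal D 0, Proposal E 5. Proposal D eliminated.
Round 2: Proposal A 3, Proposal B 8, Proposal C 4, Proposal E 5. Proposal A eliminated.
Round 3: Proposal B 8, Proposal C 7, Proposal E 5. Proposal E eliminated.
Round 4: Proposal B 8, Proposal C 12. Proposal C has a majority (≥11).

Proposal C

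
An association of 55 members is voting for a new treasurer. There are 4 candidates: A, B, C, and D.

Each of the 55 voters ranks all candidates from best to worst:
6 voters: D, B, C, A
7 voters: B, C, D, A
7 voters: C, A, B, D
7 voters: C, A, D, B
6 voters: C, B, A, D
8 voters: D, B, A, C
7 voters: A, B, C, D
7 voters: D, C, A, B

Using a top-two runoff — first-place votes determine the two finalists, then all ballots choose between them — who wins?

Round 1 first-place votes: A 7, B 7, C 20, D 21. D and C advance.
Runoff: D is ranked above C on 21 ballots, C above D on 34.

C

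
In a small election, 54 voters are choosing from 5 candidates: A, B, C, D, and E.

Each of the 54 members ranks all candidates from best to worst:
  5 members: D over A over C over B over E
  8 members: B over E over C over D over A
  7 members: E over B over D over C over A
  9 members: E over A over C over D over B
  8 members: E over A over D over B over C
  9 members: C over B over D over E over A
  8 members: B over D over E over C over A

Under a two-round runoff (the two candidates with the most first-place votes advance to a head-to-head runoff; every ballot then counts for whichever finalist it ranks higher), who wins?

B

Round 1 first-place votes: A 0, B 16, C 9, D 5, E 24. E and B advance.
Runoff: E is ranked above B on 24 ballots, B above E on 30.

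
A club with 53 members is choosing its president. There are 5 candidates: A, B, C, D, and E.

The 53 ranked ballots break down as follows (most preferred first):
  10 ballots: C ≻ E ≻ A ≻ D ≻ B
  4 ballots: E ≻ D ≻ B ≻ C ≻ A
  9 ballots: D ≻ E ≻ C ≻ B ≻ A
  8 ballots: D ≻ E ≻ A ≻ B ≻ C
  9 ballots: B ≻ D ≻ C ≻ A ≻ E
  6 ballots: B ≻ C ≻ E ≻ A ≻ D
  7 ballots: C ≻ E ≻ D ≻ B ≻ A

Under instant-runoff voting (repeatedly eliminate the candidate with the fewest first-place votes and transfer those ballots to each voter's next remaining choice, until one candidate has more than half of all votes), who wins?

D

Round 1: A 0, B 15, C 17, D 17, E 4. A eliminated.
Round 2: B 15, C 17, D 17, E 4. E eliminated.
Round 3: B 15, C 17, D 21. B eliminated.
Round 4: C 23, D 30. D has a majority (≥27).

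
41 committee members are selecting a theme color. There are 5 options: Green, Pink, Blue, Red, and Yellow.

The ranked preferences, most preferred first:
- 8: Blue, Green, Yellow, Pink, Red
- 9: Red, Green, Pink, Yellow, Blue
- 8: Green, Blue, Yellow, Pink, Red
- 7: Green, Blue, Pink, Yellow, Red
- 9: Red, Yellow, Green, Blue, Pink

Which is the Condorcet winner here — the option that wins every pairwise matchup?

Green vs Pink: 41–0
Green vs Blue: 33–8
Green vs Red: 23–18
Green vs Yellow: 32–9
Green beats every other option.

Green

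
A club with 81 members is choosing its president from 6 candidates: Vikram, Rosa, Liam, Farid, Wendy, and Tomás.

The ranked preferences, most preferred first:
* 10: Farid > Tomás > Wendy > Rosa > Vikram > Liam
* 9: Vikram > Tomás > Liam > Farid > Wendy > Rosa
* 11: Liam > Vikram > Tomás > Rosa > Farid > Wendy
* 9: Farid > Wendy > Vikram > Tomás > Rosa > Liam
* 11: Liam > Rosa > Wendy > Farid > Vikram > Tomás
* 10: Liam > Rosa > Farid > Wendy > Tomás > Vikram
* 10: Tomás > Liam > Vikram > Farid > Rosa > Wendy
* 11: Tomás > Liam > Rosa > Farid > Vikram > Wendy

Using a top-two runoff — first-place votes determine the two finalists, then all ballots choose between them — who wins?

Tomás

Round 1 first-place votes: Vikram 9, Rosa 0, Liam 32, Farid 19, Wendy 0, Tomás 21. Liam and Tomás advance.
Runoff: Liam is ranked above Tomás on 32 ballots, Tomás above Liam on 49.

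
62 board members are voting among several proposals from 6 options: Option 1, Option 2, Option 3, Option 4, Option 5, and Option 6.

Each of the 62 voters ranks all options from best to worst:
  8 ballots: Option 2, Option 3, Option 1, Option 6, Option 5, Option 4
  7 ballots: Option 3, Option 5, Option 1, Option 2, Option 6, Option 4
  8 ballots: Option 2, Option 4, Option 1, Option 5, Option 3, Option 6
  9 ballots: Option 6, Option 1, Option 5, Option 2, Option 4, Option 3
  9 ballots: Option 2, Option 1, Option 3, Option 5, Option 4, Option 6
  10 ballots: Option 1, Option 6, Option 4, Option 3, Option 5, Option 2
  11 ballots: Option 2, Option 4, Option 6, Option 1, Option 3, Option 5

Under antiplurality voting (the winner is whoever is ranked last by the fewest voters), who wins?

Option 1

Last-place votes: Option 1 0, Option 2 10, Option 3 9, Option 4 15, Option 5 11, Option 6 17.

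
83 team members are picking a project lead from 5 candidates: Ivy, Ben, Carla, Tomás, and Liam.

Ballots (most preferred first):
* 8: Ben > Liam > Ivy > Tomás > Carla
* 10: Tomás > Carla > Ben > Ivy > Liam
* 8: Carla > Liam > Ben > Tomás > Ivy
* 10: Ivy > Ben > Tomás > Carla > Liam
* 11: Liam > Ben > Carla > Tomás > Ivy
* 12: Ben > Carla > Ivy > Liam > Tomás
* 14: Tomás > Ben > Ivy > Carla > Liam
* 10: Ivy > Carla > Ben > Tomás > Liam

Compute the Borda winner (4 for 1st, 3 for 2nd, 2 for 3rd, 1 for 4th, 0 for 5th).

Ben

Ivy: 8×2 + 10×1 + 8×0 + 10×4 + 11×0 + 12×2 + 14×2 + 10×4 = 158
Ben: 8×4 + 10×2 + 8×2 + 10×3 + 11×3 + 12×4 + 14×3 + 10×2 = 241
Carla: 8×0 + 10×3 + 8×4 + 10×1 + 11×2 + 12×3 + 14×1 + 10×3 = 174
Tomás: 8×1 + 10×4 + 8×1 + 10×2 + 11×1 + 12×0 + 14×4 + 10×1 = 153
Liam: 8×3 + 10×0 + 8×3 + 10×0 + 11×4 + 12×1 + 14×0 + 10×0 = 104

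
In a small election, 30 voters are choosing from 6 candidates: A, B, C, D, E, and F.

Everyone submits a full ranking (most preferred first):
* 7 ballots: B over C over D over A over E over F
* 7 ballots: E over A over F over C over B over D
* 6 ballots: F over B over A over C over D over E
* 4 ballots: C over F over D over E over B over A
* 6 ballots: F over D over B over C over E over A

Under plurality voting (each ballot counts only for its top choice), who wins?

First-place votes: A 0, B 7, C 4, D 0, E 7, F 12.

F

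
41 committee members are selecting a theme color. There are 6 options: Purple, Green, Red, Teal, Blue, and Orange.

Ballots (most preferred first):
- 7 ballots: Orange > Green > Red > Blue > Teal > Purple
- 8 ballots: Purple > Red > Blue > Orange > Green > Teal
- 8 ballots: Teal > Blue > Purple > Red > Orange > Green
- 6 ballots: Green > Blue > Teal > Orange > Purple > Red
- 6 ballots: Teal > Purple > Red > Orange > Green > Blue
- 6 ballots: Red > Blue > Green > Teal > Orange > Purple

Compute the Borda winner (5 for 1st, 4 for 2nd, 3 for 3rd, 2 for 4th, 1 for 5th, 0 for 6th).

Purple: 7×0 + 8×5 + 8×3 + 6×1 + 6×4 + 6×0 = 94
Green: 7×4 + 8×1 + 8×0 + 6×5 + 6×1 + 6×3 = 90
Red: 7×3 + 8×4 + 8×2 + 6×0 + 6×3 + 6×5 = 117
Teal: 7×1 + 8×0 + 8×5 + 6×3 + 6×5 + 6×2 = 107
Blue: 7×2 + 8×3 + 8×4 + 6×4 + 6×0 + 6×4 = 118
Orange: 7×5 + 8×2 + 8×1 + 6×2 + 6×2 + 6×1 = 89

Blue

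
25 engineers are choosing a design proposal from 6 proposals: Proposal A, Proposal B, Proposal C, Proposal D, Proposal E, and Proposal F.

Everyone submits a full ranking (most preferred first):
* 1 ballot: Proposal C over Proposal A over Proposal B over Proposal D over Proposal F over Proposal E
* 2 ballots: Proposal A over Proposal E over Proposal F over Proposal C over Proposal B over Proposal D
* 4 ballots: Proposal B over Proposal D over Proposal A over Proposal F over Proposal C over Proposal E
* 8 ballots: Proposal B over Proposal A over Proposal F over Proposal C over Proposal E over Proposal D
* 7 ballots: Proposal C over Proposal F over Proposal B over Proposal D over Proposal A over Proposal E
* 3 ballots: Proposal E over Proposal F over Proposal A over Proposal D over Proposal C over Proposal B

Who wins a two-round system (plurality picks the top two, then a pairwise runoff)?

Proposal C

Round 1 first-place votes: Proposal A 2, Proposal B 12, Proposal C 8, Proposal D 0, Proposal E 3, Proposal F 0. Proposal B and Proposal C advance.
Runoff: Proposal B is ranked above Proposal C on 12 ballots, Proposal C above Proposal B on 13.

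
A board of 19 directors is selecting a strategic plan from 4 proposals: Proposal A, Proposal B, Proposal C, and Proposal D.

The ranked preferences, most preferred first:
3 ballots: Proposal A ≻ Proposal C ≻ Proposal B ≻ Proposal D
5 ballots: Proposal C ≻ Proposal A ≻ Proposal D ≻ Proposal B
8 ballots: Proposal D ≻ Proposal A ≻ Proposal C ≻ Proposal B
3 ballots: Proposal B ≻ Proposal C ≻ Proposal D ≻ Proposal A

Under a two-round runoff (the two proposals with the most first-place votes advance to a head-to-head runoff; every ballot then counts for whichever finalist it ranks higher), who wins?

Proposal C

Round 1 first-place votes: Proposal A 3, Proposal B 3, Proposal C 5, Proposal D 8. Proposal D and Proposal C advance.
Runoff: Proposal D is ranked above Proposal C on 8 ballots, Proposal C above Proposal D on 11.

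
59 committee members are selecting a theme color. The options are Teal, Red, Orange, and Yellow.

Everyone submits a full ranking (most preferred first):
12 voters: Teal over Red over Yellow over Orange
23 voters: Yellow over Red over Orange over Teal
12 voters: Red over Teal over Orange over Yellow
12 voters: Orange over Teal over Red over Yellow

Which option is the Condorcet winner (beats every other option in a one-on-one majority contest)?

Red

Red vs Teal: 35–24
Red vs Orange: 47–12
Red vs Yellow: 36–23
Red beats every other option.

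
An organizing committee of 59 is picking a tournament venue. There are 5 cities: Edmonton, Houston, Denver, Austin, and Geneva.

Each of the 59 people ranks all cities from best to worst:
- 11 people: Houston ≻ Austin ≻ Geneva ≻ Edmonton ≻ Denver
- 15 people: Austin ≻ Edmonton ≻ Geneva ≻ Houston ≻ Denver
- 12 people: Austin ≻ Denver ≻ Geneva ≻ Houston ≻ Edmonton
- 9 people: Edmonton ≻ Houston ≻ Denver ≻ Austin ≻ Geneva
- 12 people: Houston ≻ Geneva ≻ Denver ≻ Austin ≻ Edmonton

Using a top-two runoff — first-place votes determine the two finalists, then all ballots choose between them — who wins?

Round 1 first-place votes: Edmonton 9, Houston 23, Denver 0, Austin 27, Geneva 0. Austin and Houston advance.
Runoff: Austin is ranked above Houston on 27 ballots, Houston above Austin on 32.

Houston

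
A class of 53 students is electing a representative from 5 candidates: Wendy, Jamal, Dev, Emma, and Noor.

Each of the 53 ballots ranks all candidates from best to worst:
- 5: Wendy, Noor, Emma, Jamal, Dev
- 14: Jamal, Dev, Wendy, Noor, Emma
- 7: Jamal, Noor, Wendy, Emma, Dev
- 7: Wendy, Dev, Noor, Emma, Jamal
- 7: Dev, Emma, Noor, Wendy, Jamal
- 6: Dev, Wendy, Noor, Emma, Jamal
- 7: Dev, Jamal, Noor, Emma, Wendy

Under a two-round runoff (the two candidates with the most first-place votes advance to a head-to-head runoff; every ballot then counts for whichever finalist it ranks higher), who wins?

Dev

Round 1 first-place votes: Wendy 12, Jamal 21, Dev 20, Emma 0, Noor 0. Jamal and Dev advance.
Runoff: Jamal is ranked above Dev on 26 ballots, Dev above Jamal on 27.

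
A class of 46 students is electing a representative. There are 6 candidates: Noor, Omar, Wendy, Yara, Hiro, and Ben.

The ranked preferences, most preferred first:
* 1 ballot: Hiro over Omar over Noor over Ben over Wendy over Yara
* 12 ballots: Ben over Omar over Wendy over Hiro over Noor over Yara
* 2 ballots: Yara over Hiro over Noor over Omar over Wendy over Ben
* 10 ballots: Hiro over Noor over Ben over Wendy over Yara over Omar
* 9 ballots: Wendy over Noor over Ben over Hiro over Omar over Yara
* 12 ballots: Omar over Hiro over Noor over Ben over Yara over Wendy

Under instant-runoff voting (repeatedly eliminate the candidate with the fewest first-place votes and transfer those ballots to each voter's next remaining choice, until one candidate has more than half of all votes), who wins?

Round 1: Noor 0, Omar 12, Wendy 9, Yara 2, Hiro 11, Ben 12. Noor eliminated.
Round 2: Omar 12, Wendy 9, Yara 2, Hiro 11, Ben 12. Yara eliminated.
Round 3: Omar 12, Wendy 9, Hiro 13, Ben 12. Wendy eliminated.
Round 4: Omar 12, Hiro 13, Ben 21. Omar eliminated.
Round 5: Hiro 25, Ben 21. Hiro has a majority (≥24).

Hiro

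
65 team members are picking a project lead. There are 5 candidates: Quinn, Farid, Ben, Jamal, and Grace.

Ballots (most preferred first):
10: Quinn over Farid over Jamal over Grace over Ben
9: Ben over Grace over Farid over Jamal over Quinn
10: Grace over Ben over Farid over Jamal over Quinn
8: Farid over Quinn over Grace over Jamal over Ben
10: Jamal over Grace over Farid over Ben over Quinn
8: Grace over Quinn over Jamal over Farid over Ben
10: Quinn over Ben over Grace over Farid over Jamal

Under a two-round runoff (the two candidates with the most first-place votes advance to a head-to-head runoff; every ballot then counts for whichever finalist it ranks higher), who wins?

Grace

Round 1 first-place votes: Quinn 20, Farid 8, Ben 9, Jamal 10, Grace 18. Quinn and Grace advance.
Runoff: Quinn is ranked above Grace on 28 ballots, Grace above Quinn on 37.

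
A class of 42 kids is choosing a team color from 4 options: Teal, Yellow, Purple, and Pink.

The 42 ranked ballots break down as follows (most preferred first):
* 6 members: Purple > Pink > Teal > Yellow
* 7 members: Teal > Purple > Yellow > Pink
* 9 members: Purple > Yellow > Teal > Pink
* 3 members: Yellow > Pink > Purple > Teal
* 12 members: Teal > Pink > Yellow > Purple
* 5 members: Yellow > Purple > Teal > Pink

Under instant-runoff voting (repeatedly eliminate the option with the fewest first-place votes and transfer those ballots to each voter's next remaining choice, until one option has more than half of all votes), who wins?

Round 1: Teal 19, Yellow 8, Purple 15, Pink 0. Pink eliminated.
Round 2: Teal 19, Yellow 8, Purple 15. Yellow eliminated.
Round 3: Teal 19, Purple 23. Purple has a majority (≥22).

Purple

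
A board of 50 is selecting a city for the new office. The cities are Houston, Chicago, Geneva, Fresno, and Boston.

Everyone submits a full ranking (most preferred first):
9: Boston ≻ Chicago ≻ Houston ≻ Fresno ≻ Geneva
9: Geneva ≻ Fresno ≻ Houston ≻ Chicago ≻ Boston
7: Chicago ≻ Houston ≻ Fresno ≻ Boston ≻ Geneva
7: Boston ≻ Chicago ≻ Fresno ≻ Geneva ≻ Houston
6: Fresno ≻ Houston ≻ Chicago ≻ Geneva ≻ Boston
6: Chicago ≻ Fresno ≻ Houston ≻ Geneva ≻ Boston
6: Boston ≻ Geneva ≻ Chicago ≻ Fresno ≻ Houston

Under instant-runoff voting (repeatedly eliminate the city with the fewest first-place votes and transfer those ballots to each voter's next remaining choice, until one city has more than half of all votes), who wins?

Chicago

Round 1: Houston 0, Chicago 13, Geneva 9, Fresno 6, Boston 22. Houston eliminated.
Round 2: Chicago 13, Geneva 9, Fresno 6, Boston 22. Fresno eliminated.
Round 3: Chicago 19, Geneva 9, Boston 22. Geneva eliminated.
Round 4: Chicago 28, Boston 22. Chicago has a majority (≥26).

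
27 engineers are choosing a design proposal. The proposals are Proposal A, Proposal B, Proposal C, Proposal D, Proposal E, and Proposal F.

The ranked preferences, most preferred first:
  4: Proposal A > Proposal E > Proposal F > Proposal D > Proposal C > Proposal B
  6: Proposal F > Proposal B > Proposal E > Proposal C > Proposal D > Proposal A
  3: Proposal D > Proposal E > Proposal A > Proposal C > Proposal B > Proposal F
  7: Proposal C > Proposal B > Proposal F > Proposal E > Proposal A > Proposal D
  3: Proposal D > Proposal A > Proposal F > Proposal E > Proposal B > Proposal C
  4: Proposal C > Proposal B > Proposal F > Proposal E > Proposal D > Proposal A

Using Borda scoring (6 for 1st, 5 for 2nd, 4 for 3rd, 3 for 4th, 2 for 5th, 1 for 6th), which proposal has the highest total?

Proposal A: 4×6 + 6×1 + 3×4 + 7×2 + 3×5 + 4×1 = 75
Proposal B: 4×1 + 6×5 + 3×2 + 7×5 + 3×2 + 4×5 = 101
Proposal C: 4×2 + 6×3 + 3×3 + 7×6 + 3×1 + 4×6 = 104
Proposal D: 4×3 + 6×2 + 3×6 + 7×1 + 3×6 + 4×2 = 75
Proposal E: 4×5 + 6×4 + 3×5 + 7×3 + 3×3 + 4×3 = 101
Proposal F: 4×4 + 6×6 + 3×1 + 7×4 + 3×4 + 4×4 = 111

Proposal F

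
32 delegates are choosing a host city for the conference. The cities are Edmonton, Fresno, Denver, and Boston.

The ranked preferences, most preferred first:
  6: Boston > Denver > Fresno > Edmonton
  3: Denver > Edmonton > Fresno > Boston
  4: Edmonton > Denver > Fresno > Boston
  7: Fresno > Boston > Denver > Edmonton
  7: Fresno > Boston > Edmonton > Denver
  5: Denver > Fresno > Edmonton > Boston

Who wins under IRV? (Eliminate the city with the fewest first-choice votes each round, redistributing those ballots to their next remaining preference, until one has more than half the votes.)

Denver

Round 1: Edmonton 4, Fresno 14, Denver 8, Boston 6. Edmonton eliminated.
Round 2: Fresno 14, Denver 12, Boston 6. Boston eliminated.
Round 3: Fresno 14, Denver 18. Denver has a majority (≥17).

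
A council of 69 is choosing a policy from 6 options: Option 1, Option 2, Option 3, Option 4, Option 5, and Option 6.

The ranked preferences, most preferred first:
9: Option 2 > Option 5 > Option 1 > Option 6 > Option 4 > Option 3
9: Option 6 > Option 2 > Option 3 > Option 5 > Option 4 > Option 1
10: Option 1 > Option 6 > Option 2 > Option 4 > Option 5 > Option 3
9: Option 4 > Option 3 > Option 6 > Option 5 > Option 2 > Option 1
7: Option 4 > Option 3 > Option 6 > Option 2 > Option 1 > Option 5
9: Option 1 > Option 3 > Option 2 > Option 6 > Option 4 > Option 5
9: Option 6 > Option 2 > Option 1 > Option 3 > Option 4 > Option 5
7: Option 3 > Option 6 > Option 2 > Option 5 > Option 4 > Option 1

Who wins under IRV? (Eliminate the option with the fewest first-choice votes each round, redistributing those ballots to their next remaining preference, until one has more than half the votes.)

Round 1: Option 1 19, Option 2 9, Option 3 7, Option 4 16, Option 5 0, Option 6 18. Option 5 eliminated.
Round 2: Option 1 19, Option 2 9, Option 3 7, Option 4 16, Option 6 18. Option 3 eliminated.
Round 3: Option 1 19, Option 2 9, Option 4 16, Option 6 25. Option 2 eliminated.
Round 4: Option 1 28, Option 4 16, Option 6 25. Option 4 eliminated.
Round 5: Option 1 28, Option 6 41. Option 6 has a majority (≥35).

Option 6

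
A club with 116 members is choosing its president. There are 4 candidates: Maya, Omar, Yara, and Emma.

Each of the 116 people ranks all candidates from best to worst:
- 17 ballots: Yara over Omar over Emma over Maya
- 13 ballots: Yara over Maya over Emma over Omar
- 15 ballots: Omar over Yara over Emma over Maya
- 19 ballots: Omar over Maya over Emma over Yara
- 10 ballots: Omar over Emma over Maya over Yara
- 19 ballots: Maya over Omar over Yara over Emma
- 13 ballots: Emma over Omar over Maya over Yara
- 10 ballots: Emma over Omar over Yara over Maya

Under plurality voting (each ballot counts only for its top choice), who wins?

Omar

First-place votes: Maya 19, Omar 44, Yara 30, Emma 23.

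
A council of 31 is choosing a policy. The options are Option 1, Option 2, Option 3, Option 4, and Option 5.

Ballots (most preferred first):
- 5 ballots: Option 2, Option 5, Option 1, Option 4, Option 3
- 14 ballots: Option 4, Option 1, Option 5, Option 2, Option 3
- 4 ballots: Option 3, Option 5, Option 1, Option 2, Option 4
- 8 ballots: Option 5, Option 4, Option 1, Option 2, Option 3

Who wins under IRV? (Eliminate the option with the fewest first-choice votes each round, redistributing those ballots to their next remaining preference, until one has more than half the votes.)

Round 1: Option 1 0, Option 2 5, Option 3 4, Option 4 14, Option 5 8. Option 1 eliminated.
Round 2: Option 2 5, Option 3 4, Option 4 14, Option 5 8. Option 3 eliminated.
Round 3: Option 2 5, Option 4 14, Option 5 12. Option 2 eliminated.
Round 4: Option 4 14, Option 5 17. Option 5 has a majority (≥16).

Option 5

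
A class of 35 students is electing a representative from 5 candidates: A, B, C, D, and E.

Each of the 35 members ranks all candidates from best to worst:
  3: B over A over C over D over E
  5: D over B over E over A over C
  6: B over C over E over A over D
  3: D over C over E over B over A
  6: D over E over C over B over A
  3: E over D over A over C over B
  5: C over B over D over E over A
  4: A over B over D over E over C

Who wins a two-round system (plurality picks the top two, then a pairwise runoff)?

B

Round 1 first-place votes: A 4, B 9, C 5, D 14, E 3. D and B advance.
Runoff: D is ranked above B on 17 ballots, B above D on 18.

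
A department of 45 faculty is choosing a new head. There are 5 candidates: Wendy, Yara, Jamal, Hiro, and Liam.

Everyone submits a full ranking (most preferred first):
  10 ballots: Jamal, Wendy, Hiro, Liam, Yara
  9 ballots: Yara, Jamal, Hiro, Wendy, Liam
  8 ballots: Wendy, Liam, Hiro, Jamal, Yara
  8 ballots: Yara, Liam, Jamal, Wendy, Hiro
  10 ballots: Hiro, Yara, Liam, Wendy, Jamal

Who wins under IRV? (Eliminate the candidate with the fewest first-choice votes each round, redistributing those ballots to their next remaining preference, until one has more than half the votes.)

Hiro

Round 1: Wendy 8, Yara 17, Jamal 10, Hiro 10, Liam 0. Liam eliminated.
Round 2: Wendy 8, Yara 17, Jamal 10, Hiro 10. Wendy eliminated.
Round 3: Yara 17, Jamal 10, Hiro 18. Jamal eliminated.
Round 4: Yara 17, Hiro 28. Hiro has a majority (≥23).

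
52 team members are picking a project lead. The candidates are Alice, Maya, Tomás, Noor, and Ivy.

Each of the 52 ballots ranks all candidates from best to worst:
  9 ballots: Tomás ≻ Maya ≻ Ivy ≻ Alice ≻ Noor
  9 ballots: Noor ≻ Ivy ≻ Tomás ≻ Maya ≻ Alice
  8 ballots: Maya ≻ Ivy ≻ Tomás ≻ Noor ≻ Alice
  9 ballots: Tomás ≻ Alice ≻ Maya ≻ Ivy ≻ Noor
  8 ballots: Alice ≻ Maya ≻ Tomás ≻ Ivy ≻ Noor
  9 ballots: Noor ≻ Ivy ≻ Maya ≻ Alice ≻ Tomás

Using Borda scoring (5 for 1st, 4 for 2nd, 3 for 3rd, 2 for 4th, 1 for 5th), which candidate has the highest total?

Maya

Alice: 9×2 + 9×1 + 8×1 + 9×4 + 8×5 + 9×2 = 129
Maya: 9×4 + 9×2 + 8×5 + 9×3 + 8×4 + 9×3 = 180
Tomás: 9×5 + 9×3 + 8×3 + 9×5 + 8×3 + 9×1 = 174
Noor: 9×1 + 9×5 + 8×2 + 9×1 + 8×1 + 9×5 = 132
Ivy: 9×3 + 9×4 + 8×4 + 9×2 + 8×2 + 9×4 = 165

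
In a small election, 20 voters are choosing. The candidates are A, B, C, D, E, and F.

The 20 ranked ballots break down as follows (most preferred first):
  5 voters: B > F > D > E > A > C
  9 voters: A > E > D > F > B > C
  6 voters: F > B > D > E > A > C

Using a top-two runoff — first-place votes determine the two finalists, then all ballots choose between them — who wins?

Round 1 first-place votes: A 9, B 5, C 0, D 0, E 0, F 6. A and F advance.
Runoff: A is ranked above F on 9 ballots, F above A on 11.

F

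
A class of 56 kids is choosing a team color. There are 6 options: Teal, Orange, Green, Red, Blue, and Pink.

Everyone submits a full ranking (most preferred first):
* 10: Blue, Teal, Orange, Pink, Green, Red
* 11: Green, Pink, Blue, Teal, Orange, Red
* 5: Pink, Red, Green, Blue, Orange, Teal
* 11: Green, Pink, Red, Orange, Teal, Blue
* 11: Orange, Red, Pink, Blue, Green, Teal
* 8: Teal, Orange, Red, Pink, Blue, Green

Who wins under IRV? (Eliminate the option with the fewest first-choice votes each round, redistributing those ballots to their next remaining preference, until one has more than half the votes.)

Round 1: Teal 8, Orange 11, Green 22, Red 0, Blue 10, Pink 5. Red eliminated.
Round 2: Teal 8, Orange 11, Green 22, Blue 10, Pink 5. Pink eliminated.
Round 3: Teal 8, Orange 11, Green 27, Blue 10. Teal eliminated.
Round 4: Orange 19, Green 27, Blue 10. Blue eliminated.
Round 5: Orange 29, Green 27. Orange has a majority (≥29).

Orange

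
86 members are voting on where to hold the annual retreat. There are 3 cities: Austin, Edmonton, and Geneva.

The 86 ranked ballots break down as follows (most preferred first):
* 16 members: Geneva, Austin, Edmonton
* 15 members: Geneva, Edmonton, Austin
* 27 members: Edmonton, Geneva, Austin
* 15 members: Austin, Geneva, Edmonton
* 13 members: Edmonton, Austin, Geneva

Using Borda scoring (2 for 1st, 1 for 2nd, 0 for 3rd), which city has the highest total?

Austin: 16×1 + 15×0 + 27×0 + 15×2 + 13×1 = 59
Edmonton: 16×0 + 15×1 + 27×2 + 15×0 + 13×2 = 95
Geneva: 16×2 + 15×2 + 27×1 + 15×1 + 13×0 = 104

Geneva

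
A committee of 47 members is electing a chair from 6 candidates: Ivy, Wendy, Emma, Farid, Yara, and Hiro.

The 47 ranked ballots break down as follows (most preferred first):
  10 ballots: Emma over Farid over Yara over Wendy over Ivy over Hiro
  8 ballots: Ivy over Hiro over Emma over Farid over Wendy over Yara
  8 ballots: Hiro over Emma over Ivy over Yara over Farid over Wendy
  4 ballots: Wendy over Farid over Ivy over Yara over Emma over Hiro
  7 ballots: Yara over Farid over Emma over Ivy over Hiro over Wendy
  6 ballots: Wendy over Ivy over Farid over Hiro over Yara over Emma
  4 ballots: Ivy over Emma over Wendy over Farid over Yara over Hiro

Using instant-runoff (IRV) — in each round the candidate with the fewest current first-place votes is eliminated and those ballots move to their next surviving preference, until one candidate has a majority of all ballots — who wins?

Round 1: Ivy 12, Wendy 10, Emma 10, Farid 0, Yara 7, Hiro 8. Farid eliminated.
Round 2: Ivy 12, Wendy 10, Emma 10, Yara 7, Hiro 8. Yara eliminated.
Round 3: Ivy 12, Wendy 10, Emma 17, Hiro 8. Hiro eliminated.
Round 4: Ivy 12, Wendy 10, Emma 25. Emma has a majority (≥24).

Emma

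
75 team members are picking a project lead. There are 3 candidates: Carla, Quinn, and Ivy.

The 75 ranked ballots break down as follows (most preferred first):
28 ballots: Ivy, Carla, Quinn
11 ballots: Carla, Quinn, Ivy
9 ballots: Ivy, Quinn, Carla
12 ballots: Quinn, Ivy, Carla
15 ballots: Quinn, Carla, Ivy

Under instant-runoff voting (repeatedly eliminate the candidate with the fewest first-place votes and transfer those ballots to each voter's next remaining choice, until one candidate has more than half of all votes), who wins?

Quinn

Round 1: Carla 11, Quinn 27, Ivy 37. Carla eliminated.
Round 2: Quinn 38, Ivy 37. Quinn has a majority (≥38).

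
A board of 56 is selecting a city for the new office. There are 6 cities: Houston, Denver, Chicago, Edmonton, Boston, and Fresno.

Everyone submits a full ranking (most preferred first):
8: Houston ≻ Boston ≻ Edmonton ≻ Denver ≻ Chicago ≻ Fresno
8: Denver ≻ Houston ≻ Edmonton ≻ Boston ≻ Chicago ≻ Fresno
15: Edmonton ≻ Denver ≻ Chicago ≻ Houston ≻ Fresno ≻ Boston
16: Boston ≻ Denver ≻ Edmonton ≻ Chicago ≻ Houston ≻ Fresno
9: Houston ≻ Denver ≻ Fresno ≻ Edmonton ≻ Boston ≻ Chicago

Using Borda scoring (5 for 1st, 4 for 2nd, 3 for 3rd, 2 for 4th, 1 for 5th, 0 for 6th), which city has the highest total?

Houston: 8×5 + 8×4 + 15×2 + 16×1 + 9×5 = 163
Denver: 8×2 + 8×5 + 15×4 + 16×4 + 9×4 = 216
Chicago: 8×1 + 8×1 + 15×3 + 16×2 + 9×0 = 93
Edmonton: 8×3 + 8×3 + 15×5 + 16×3 + 9×2 = 189
Boston: 8×4 + 8×2 + 15×0 + 16×5 + 9×1 = 137
Fresno: 8×0 + 8×0 + 15×1 + 16×0 + 9×3 = 42

Denver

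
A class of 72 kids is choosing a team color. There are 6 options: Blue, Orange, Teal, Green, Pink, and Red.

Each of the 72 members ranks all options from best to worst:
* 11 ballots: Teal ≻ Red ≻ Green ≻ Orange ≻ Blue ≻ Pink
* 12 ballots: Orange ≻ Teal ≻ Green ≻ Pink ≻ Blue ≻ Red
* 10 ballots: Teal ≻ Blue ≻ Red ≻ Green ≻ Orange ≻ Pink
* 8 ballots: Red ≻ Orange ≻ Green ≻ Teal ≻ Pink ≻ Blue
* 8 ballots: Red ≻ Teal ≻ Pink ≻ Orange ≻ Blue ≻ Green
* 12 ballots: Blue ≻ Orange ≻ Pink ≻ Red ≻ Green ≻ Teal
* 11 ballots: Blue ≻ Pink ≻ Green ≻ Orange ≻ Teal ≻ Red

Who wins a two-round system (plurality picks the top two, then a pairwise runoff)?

Round 1 first-place votes: Blue 23, Orange 12, Teal 21, Green 0, Pink 0, Red 16. Blue and Teal advance.
Runoff: Blue is ranked above Teal on 23 ballots, Teal above Blue on 49.

Teal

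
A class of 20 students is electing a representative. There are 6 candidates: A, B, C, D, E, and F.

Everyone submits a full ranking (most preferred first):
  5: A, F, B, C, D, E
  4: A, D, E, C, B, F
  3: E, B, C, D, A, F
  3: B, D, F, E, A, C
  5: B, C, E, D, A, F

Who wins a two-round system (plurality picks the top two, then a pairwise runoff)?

Round 1 first-place votes: A 9, B 8, C 0, D 0, E 3, F 0. A and B advance.
Runoff: A is ranked above B on 9 ballots, B above A on 11.

B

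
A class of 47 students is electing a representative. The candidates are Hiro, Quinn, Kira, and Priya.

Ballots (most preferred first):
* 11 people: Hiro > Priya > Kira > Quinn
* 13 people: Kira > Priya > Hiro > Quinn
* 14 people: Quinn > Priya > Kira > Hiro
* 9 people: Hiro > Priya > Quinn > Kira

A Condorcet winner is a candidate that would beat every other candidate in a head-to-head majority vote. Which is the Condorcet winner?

Priya

Priya vs Hiro: 27–20
Priya vs Quinn: 33–14
Priya vs Kira: 34–13
Priya beats every other candidate.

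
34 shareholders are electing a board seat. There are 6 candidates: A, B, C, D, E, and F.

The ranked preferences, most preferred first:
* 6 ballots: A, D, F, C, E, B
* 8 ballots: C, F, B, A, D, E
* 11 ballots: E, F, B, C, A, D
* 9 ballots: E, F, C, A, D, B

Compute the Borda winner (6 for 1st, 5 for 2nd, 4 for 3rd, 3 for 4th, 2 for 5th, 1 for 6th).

A: 6×6 + 8×3 + 11×2 + 9×3 = 109
B: 6×1 + 8×4 + 11×4 + 9×1 = 91
C: 6×3 + 8×6 + 11×3 + 9×4 = 135
D: 6×5 + 8×2 + 11×1 + 9×2 = 75
E: 6×2 + 8×1 + 11×6 + 9×6 = 140
F: 6×4 + 8×5 + 11×5 + 9×5 = 164

F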